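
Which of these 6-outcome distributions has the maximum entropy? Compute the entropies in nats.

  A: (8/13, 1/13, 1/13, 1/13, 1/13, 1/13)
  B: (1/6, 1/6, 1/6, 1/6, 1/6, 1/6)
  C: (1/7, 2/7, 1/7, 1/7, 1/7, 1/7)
B

For a discrete distribution over n outcomes, entropy is maximized by the uniform distribution.

Computing entropies:
H(A) = 1.2853 nats
H(B) = 1.7918 nats
H(C) = 1.7479 nats

The uniform distribution (where all probabilities equal 1/6) achieves the maximum entropy of log_e(6) = 1.7918 nats.

Distribution B has the highest entropy.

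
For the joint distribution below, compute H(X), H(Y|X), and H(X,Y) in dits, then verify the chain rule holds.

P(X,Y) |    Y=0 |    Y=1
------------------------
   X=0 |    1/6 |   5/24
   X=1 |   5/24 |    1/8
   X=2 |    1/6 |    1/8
H(X,Y) = 0.7690, H(X) = 0.4749, H(Y|X) = 0.2942 (all in dits)

Chain rule: H(X,Y) = H(X) + H(Y|X)

Left side — joint entropy directly:
H(X,Y) = -Σ p(x,y) log p(x,y) = 0.7690 dits

Right side — compute H(Y|X) from the conditional distributions:
P(X) = (3/8, 1/3, 7/24), so H(X) = 0.4749 dits
H(Y|X) = Σ_x P(X=x) · H(Y|X=x):
  P(Y|X=0) = (4/9, 5/9), H(Y|X=0) = 0.2983, weight P(X=0) = 3/8
  P(Y|X=1) = (5/8, 3/8), H(Y|X=1) = 0.2873, weight P(X=1) = 1/3
  P(Y|X=2) = (4/7, 3/7), H(Y|X=2) = 0.2966, weight P(X=2) = 7/24
H(Y|X) = 0.2942 dits

H(X) + H(Y|X) = 0.4749 + 0.2942 = 0.7690 dits

Both sides equal 0.7690 dits. ✓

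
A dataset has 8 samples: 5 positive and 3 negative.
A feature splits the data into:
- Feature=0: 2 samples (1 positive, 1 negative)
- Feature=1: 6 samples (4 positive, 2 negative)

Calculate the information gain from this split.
0.0157 bits

Information Gain = H(Y) - H(Y|Feature)

Before split:
P(positive) = 5/8 = 0.6250
H(Y) = 0.9544 bits

After split:
Feature=0: H = 1.0000 bits (weight = 2/8)
Feature=1: H = 0.9183 bits (weight = 6/8)
H(Y|Feature) = (2/8)×1.0000 + (6/8)×0.9183 = 0.9387 bits

Information Gain = 0.9544 - 0.9387 = 0.0157 bits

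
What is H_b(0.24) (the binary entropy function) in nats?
0.5511 nats

The binary entropy function is:
H(p) = -p log(p) - (1-p) log(1-p)

H(0.24) = -0.24 × log_e(0.24) - 0.76 × log_e(0.76)
H(0.24) = 0.5511 nats

Note: Binary entropy is maximized at p=0.5 (H=1 bit) and minimized at p=0 or p=1 (H=0).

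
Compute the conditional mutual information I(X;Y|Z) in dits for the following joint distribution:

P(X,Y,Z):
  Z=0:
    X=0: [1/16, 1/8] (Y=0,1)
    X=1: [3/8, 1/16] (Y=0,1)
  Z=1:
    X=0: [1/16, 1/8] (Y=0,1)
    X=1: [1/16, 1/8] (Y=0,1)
0.0361 dits

Conditional mutual information: I(X;Y|Z) = H(X|Z) + H(Y|Z) - H(X,Y|Z)

H(Z) = 0.2873
H(X,Z) = 0.5660 → H(X|Z) = 0.2787
H(Y,Z) = 0.5568 → H(Y|Z) = 0.2695
H(X,Y,Z) = 0.7994 → H(X,Y|Z) = 0.5121

I(X;Y|Z) = 0.2787 + 0.2695 - 0.5121 = 0.0361 dits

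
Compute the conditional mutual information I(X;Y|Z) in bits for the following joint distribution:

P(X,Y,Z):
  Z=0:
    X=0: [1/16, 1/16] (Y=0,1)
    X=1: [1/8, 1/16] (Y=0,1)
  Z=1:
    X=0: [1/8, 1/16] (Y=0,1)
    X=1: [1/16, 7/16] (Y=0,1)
0.1435 bits

Conditional mutual information: I(X;Y|Z) = H(X|Z) + H(Y|Z) - H(X,Y|Z)

H(Z) = 0.8960
H(X,Z) = 1.7806 → H(X|Z) = 0.8846
H(Y,Z) = 1.7806 → H(Y|Z) = 0.8846
H(X,Y,Z) = 2.5218 → H(X,Y|Z) = 1.6257

I(X;Y|Z) = 0.8846 + 0.8846 - 1.6257 = 0.1435 bits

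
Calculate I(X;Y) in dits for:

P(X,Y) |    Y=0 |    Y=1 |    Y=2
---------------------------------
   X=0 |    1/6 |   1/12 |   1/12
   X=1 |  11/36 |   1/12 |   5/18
0.0084 dits

Mutual information: I(X;Y) = H(X) + H(Y) - H(X,Y)

Marginals:
P(X) = (1/3, 2/3), H(X) = 0.2764 dits
P(Y) = (17/36, 1/6, 13/36), H(Y) = 0.4433 dits

Joint entropy: H(X,Y) = 0.7113 dits

I(X;Y) = 0.2764 + 0.4433 - 0.7113 = 0.0084 dits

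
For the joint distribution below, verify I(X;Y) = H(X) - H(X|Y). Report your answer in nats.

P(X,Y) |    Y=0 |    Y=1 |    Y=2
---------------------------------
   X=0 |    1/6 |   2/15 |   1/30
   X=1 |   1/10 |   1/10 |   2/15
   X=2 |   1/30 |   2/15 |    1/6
I(X;Y) = 0.1034 nats

Mutual information has multiple equivalent forms:
- I(X;Y) = H(X) - H(X|Y)
- I(X;Y) = H(Y) - H(Y|X)
- I(X;Y) = H(X) + H(Y) - H(X,Y)

Computing all quantities:
H(X) = 1.0986, H(Y) = 1.0953, H(X,Y) = 2.0905
H(X|Y) = 0.9952, H(Y|X) = 0.9919

Verification:
H(X) - H(X|Y) = 1.0986 - 0.9952 = 0.1034
H(Y) - H(Y|X) = 1.0953 - 0.9919 = 0.1034
H(X) + H(Y) - H(X,Y) = 1.0986 + 1.0953 - 2.0905 = 0.1034

All forms give I(X;Y) = 0.1034 nats. ✓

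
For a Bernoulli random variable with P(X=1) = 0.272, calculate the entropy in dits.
0.2542 dits

The binary entropy function is:
H(p) = -p log(p) - (1-p) log(1-p)

H(0.272) = -0.272 × log_10(0.272) - 0.728 × log_10(0.728)
H(0.272) = 0.2542 dits

Note: Binary entropy is maximized at p=0.5 (H=1 bit) and minimized at p=0 or p=1 (H=0).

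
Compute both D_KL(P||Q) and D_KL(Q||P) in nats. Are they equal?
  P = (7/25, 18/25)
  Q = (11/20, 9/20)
D_KL(P||Q) = 0.1494, D_KL(Q||P) = 0.1598

KL divergence is not symmetric: D_KL(P||Q) ≠ D_KL(Q||P) in general.

D_KL(P||Q) = 0.1494 nats
D_KL(Q||P) = 0.1598 nats

No, they are not equal!

This asymmetry is why KL divergence is not a true distance metric.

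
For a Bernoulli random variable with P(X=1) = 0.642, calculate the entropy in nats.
0.6523 nats

The binary entropy function is:
H(p) = -p log(p) - (1-p) log(1-p)

H(0.642) = -0.642 × log_e(0.642) - 0.358 × log_e(0.358)
H(0.642) = 0.6523 nats

Note: Binary entropy is maximized at p=0.5 (H=1 bit) and minimized at p=0 or p=1 (H=0).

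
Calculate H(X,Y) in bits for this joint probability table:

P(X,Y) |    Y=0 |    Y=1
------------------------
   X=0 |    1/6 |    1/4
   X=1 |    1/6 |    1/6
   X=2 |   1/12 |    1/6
2.5221 bits

Joint entropy is H(X,Y) = -Σ_{x,y} p(x,y) log p(x,y).

Summing over all non-zero entries:
H(X,Y) = -[1/6·log_2(1/6) + 1/4·log_2(1/4) + 1/6·log_2(1/6) + 1/6·log_2(1/6) + 1/12·log_2(1/12) + 1/6·log_2(1/6)]
H(X,Y) = 2.5221 bits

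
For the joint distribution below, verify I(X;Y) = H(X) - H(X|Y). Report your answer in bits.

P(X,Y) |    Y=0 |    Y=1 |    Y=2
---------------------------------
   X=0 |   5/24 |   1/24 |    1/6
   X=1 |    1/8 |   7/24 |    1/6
I(X;Y) = 0.1472 bits

Mutual information has multiple equivalent forms:
- I(X;Y) = H(X) - H(X|Y)
- I(X;Y) = H(Y) - H(Y|X)
- I(X;Y) = H(X) + H(Y) - H(X,Y)

Computing all quantities:
H(X) = 0.9799, H(Y) = 1.5850, H(X,Y) = 2.4176
H(X|Y) = 0.8327, H(Y|X) = 1.4378

Verification:
H(X) - H(X|Y) = 0.9799 - 0.8327 = 0.1472
H(Y) - H(Y|X) = 1.5850 - 1.4378 = 0.1472
H(X) + H(Y) - H(X,Y) = 0.9799 + 1.5850 - 2.4176 = 0.1472

All forms give I(X;Y) = 0.1472 bits. ✓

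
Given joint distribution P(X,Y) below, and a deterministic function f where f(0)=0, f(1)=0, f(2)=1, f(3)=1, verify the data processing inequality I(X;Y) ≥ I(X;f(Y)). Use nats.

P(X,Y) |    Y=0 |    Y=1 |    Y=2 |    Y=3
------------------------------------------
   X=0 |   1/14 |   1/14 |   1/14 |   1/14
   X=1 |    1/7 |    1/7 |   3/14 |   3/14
I(X;Y) = 0.0041, I(X;f(Y)) = 0.0041, inequality holds: 0.0041 ≥ 0.0041

Data Processing Inequality: For any Markov chain X → Y → Z, we have I(X;Y) ≥ I(X;Z).

Here Z = f(Y) is a deterministic function of Y, forming X → Y → Z.

Original I(X;Y) = 0.0041 nats

After applying f:
P(X,Z) where Z=f(Y):
- P(X,Z=0) = P(X,Y=0) + P(X,Y=1)
- P(X,Z=1) = P(X,Y=2) + P(X,Y=3)

I(X;Z) = I(X;f(Y)) = 0.0041 nats

Verification: 0.0041 ≥ 0.0041 ✓

Information cannot be created by processing; the function f can only lose information about X.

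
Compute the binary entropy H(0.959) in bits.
0.2469 bits

The binary entropy function is:
H(p) = -p log(p) - (1-p) log(1-p)

H(0.959) = -0.959 × log_2(0.959) - 0.041 × log_2(0.041)
H(0.959) = 0.2469 bits

Note: Binary entropy is maximized at p=0.5 (H=1 bit) and minimized at p=0 or p=1 (H=0).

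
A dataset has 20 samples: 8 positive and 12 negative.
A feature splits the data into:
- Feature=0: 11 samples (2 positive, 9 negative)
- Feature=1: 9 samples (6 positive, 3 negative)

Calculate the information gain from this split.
0.1815 bits

Information Gain = H(Y) - H(Y|Feature)

Before split:
P(positive) = 8/20 = 0.4000
H(Y) = 0.9710 bits

After split:
Feature=0: H = 0.6840 bits (weight = 11/20)
Feature=1: H = 0.9183 bits (weight = 9/20)
H(Y|Feature) = (11/20)×0.6840 + (9/20)×0.9183 = 0.7895 bits

Information Gain = 0.9710 - 0.7895 = 0.1815 bits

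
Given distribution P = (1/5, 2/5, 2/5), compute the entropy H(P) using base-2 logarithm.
1.5219 bits

Shannon entropy is H(X) = -Σ p(x) log p(x).

For P = (1/5, 2/5, 2/5):
H = -1/5 × log_2(1/5) -2/5 × log_2(2/5) -2/5 × log_2(2/5)
H = 1.5219 bits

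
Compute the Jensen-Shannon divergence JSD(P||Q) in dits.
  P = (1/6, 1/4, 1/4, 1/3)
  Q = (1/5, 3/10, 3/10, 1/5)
0.0050 dits

Jensen-Shannon divergence is:
JSD(P||Q) = 0.5 × D_KL(P||M) + 0.5 × D_KL(Q||M)
where M = 0.5 × (P + Q) is the mixture distribution.

M = 0.5 × (1/6, 1/4, 1/4, 1/3) + 0.5 × (1/5, 3/10, 3/10, 1/5) = (0.183333, 11/40, 11/40, 4/15)

D_KL(P||M) = 0.0047 dits
D_KL(Q||M) = 0.0052 dits

JSD(P||Q) = 0.5 × 0.0047 + 0.5 × 0.0052 = 0.0050 dits

Unlike KL divergence, JSD is symmetric and bounded: 0 ≤ JSD ≤ log(2).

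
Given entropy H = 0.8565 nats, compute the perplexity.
2.3549

Perplexity is e^H (or exp(H) for natural log).

H = 0.8565 nats
Perplexity = e^0.8565 = 2.3549

Interpretation: The model's uncertainty is equivalent to choosing uniformly among 2.4 options.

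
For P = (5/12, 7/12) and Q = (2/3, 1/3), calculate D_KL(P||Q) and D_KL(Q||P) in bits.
D_KL(P||Q) = 0.1884, D_KL(Q||P) = 0.1829

KL divergence is not symmetric: D_KL(P||Q) ≠ D_KL(Q||P) in general.

D_KL(P||Q) = 0.1884 bits
D_KL(Q||P) = 0.1829 bits

No, they are not equal!

This asymmetry is why KL divergence is not a true distance metric.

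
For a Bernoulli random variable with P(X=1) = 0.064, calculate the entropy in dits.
0.1033 dits

The binary entropy function is:
H(p) = -p log(p) - (1-p) log(1-p)

H(0.064) = -0.064 × log_10(0.064) - 0.936 × log_10(0.936)
H(0.064) = 0.1033 dits

Note: Binary entropy is maximized at p=0.5 (H=1 bit) and minimized at p=0 or p=1 (H=0).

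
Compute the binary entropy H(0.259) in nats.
0.5720 nats

The binary entropy function is:
H(p) = -p log(p) - (1-p) log(1-p)

H(0.259) = -0.259 × log_e(0.259) - 0.741 × log_e(0.741)
H(0.259) = 0.5720 nats

Note: Binary entropy is maximized at p=0.5 (H=1 bit) and minimized at p=0 or p=1 (H=0).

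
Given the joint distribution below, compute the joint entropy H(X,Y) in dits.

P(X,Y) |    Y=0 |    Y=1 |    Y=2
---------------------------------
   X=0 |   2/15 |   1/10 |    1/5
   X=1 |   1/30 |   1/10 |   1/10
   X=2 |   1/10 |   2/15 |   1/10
0.9224 dits

Joint entropy is H(X,Y) = -Σ_{x,y} p(x,y) log p(x,y).

Summing over all non-zero entries:
H(X,Y) = -[2/15·log_10(2/15) + 1/10·log_10(1/10) + 1/5·log_10(1/5) + 1/30·log_10(1/30) + 1/10·log_10(1/10) + 1/10·log_10(1/10) + 1/10·log_10(1/10) + 2/15·log_10(2/15) + 1/10·log_10(1/10)]
H(X,Y) = 0.9224 dits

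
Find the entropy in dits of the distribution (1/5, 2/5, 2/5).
0.4581 dits

Shannon entropy is H(X) = -Σ p(x) log p(x).

For P = (1/5, 2/5, 2/5):
H = -1/5 × log_10(1/5) -2/5 × log_10(2/5) -2/5 × log_10(2/5)
H = 0.4581 dits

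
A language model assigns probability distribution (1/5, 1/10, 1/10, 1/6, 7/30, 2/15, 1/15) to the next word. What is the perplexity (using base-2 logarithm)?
6.4869

Perplexity is 2^H (or exp(H) for natural log).

First, H = -Σ p log p = 2.6975 bits
Perplexity = 2^2.6975 = 6.4869

Interpretation: The model's uncertainty is equivalent to choosing uniformly among 6.5 options.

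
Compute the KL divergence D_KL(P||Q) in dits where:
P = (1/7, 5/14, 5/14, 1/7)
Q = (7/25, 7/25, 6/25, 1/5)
0.0368 dits

KL divergence: D_KL(P||Q) = Σ p(x) log(p(x)/q(x))

Computing term by term:
  x=0: 1/7 × log_10[(1/7)/(7/25)] = 1/7 × -0.2923 = -0.0418
  x=1: 5/14 × log_10[(5/14)/(7/25)] = 5/14 × 0.1057 = 0.0377
  x=2: 5/14 × log_10[(5/14)/(6/25)] = 5/14 × 0.1726 = 0.0617
  x=3: 1/7 × log_10[(1/7)/(1/5)] = 1/7 × -0.1461 = -0.0209

D_KL(P||Q) = 0.0368 dits

Note: KL divergence is always non-negative and equals 0 iff P = Q.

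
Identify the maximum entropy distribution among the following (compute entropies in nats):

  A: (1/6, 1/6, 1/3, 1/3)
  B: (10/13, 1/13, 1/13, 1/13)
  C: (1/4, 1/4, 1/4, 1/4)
C

For a discrete distribution over n outcomes, entropy is maximized by the uniform distribution.

Computing entropies:
H(A) = 1.3297 nats
H(B) = 0.7937 nats
H(C) = 1.3863 nats

The uniform distribution (where all probabilities equal 1/4) achieves the maximum entropy of log_e(4) = 1.3863 nats.

Distribution C has the highest entropy.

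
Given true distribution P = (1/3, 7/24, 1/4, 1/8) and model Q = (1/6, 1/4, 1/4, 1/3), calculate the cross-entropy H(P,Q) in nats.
1.4855 nats

Cross-entropy: H(P,Q) = -Σ p(x) log q(x)

Alternatively: H(P,Q) = H(P) + D_KL(P||Q)
H(P) = 1.3321 nats
D_KL(P||Q) = 0.1534 nats

H(P,Q) = 1.3321 + 0.1534 = 1.4855 nats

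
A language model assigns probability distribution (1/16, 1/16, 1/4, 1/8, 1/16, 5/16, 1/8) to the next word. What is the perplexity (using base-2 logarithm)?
5.7533

Perplexity is 2^H (or exp(H) for natural log).

First, H = -Σ p log p = 2.5244 bits
Perplexity = 2^2.5244 = 5.7533

Interpretation: The model's uncertainty is equivalent to choosing uniformly among 5.8 options.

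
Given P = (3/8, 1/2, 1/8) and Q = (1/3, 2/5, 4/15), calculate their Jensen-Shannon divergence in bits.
0.0238 bits

Jensen-Shannon divergence is:
JSD(P||Q) = 0.5 × D_KL(P||M) + 0.5 × D_KL(Q||M)
where M = 0.5 × (P + Q) is the mixture distribution.

M = 0.5 × (3/8, 1/2, 1/8) + 0.5 × (1/3, 2/5, 4/15) = (0.354167, 9/20, 0.195833)

D_KL(P||M) = 0.0260 bits
D_KL(Q||M) = 0.0217 bits

JSD(P||Q) = 0.5 × 0.0260 + 0.5 × 0.0217 = 0.0238 bits

Unlike KL divergence, JSD is symmetric and bounded: 0 ≤ JSD ≤ log(2).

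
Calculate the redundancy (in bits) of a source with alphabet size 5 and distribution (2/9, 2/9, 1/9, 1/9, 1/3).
0.1248 bits

Redundancy measures how far a source is from maximum entropy:
R = H_max - H(X)

Maximum entropy for 5 symbols: H_max = log_2(5) = 2.3219 bits
Actual entropy: H(X) = 2.1972 bits
Redundancy: R = 2.3219 - 2.1972 = 0.1248 bits

This redundancy represents potential for compression: the source could be compressed by 0.1248 bits per symbol.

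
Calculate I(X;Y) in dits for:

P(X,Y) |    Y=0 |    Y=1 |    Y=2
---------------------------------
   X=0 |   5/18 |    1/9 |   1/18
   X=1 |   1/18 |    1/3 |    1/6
0.0703 dits

Mutual information: I(X;Y) = H(X) + H(Y) - H(X,Y)

Marginals:
P(X) = (4/9, 5/9), H(X) = 0.2983 dits
P(Y) = (1/3, 4/9, 2/9), H(Y) = 0.4607 dits

Joint entropy: H(X,Y) = 0.6888 dits

I(X;Y) = 0.2983 + 0.4607 - 0.6888 = 0.0703 dits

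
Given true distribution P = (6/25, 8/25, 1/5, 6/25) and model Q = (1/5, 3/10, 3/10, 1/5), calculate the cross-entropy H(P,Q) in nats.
1.3986 nats

Cross-entropy: H(P,Q) = -Σ p(x) log q(x)

Alternatively: H(P,Q) = H(P) + D_KL(P||Q)
H(P) = 1.3715 nats
D_KL(P||Q) = 0.0271 nats

H(P,Q) = 1.3715 + 0.0271 = 1.3986 nats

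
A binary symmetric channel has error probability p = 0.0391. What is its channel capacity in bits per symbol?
0.7618 bits

For a binary symmetric channel (BSC) with error probability p:
Capacity C = 1 - H(p) bits per symbol

where H(p) = -p log₂(p) - (1-p) log₂(1-p) is the binary entropy function.

H(0.0391) = 0.2382 bits
C = 1 - 0.2382 = 0.7618 bits per symbol

This means we can reliably transmit up to 0.7618 bits of information per channel use.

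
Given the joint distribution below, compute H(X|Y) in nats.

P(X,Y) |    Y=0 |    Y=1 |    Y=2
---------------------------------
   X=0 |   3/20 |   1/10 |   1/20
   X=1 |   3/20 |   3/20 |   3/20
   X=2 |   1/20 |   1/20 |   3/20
1.0064 nats

Using the chain rule: H(X|Y) = H(X,Y) - H(Y)

First, compute H(X,Y) = 2.1025 nats

Marginal P(Y) = (7/20, 3/10, 7/20)
H(Y) = 1.0961 nats

H(X|Y) = H(X,Y) - H(Y) = 2.1025 - 1.0961 = 1.0064 nats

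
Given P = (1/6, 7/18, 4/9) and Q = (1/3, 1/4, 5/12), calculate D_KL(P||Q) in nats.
0.0850 nats

KL divergence: D_KL(P||Q) = Σ p(x) log(p(x)/q(x))

Computing term by term:
  x=0: 1/6 × log_e[(1/6)/(1/3)] = 1/6 × -0.6931 = -0.1155
  x=1: 7/18 × log_e[(7/18)/(1/4)] = 7/18 × 0.4418 = 0.1718
  x=2: 4/9 × log_e[(4/9)/(5/12)] = 4/9 × 0.0645 = 0.0287

D_KL(P||Q) = 0.0850 nats

Note: KL divergence is always non-negative and equals 0 iff P = Q.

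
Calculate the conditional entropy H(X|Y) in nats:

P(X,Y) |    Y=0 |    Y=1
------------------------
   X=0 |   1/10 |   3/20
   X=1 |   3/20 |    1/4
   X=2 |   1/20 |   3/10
1.0461 nats

Using the chain rule: H(X|Y) = H(X,Y) - H(Y)

First, compute H(X,Y) = 1.6569 nats

Marginal P(Y) = (3/10, 7/10)
H(Y) = 0.6109 nats

H(X|Y) = H(X,Y) - H(Y) = 1.6569 - 0.6109 = 1.0461 nats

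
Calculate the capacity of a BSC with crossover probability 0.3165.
0.0995 bits

For a binary symmetric channel (BSC) with error probability p:
Capacity C = 1 - H(p) bits per symbol

where H(p) = -p log₂(p) - (1-p) log₂(1-p) is the binary entropy function.

H(0.3165) = 0.9005 bits
C = 1 - 0.9005 = 0.0995 bits per symbol

This means we can reliably transmit up to 0.0995 bits of information per channel use.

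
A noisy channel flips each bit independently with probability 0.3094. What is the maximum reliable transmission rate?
0.1075 bits

For a binary symmetric channel (BSC) with error probability p:
Capacity C = 1 - H(p) bits per symbol

where H(p) = -p log₂(p) - (1-p) log₂(1-p) is the binary entropy function.

H(0.3094) = 0.8925 bits
C = 1 - 0.8925 = 0.1075 bits per symbol

This means we can reliably transmit up to 0.1075 bits of information per channel use.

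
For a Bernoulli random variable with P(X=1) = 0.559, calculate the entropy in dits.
0.2980 dits

The binary entropy function is:
H(p) = -p log(p) - (1-p) log(1-p)

H(0.559) = -0.559 × log_10(0.559) - 0.441 × log_10(0.441)
H(0.559) = 0.2980 dits

Note: Binary entropy is maximized at p=0.5 (H=1 bit) and minimized at p=0 or p=1 (H=0).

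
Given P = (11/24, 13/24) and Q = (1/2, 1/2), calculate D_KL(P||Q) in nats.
0.0035 nats

KL divergence: D_KL(P||Q) = Σ p(x) log(p(x)/q(x))

Computing term by term:
  x=0: 11/24 × log_e[(11/24)/(1/2)] = 11/24 × -0.0870 = -0.0399
  x=1: 13/24 × log_e[(13/24)/(1/2)] = 13/24 × 0.0800 = 0.0434

D_KL(P||Q) = 0.0035 nats

Note: KL divergence is always non-negative and equals 0 iff P = Q.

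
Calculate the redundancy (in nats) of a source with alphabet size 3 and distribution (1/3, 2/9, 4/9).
0.0378 nats

Redundancy measures how far a source is from maximum entropy:
R = H_max - H(X)

Maximum entropy for 3 symbols: H_max = log_e(3) = 1.0986 nats
Actual entropy: H(X) = 1.0609 nats
Redundancy: R = 1.0986 - 1.0609 = 0.0378 nats

This redundancy represents potential for compression: the source could be compressed by 0.0378 nats per symbol.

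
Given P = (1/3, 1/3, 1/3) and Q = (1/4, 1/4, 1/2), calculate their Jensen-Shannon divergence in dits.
0.0062 dits

Jensen-Shannon divergence is:
JSD(P||Q) = 0.5 × D_KL(P||M) + 0.5 × D_KL(Q||M)
where M = 0.5 × (P + Q) is the mixture distribution.

M = 0.5 × (1/3, 1/3, 1/3) + 0.5 × (1/4, 1/4, 1/2) = (7/24, 7/24, 5/12)

D_KL(P||M) = 0.0064 dits
D_KL(Q||M) = 0.0061 dits

JSD(P||Q) = 0.5 × 0.0064 + 0.5 × 0.0061 = 0.0062 dits

Unlike KL divergence, JSD is symmetric and bounded: 0 ≤ JSD ≤ log(2).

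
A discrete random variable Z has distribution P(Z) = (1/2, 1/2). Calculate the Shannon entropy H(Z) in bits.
1.0000 bits

Shannon entropy is H(X) = -Σ p(x) log p(x).

For P = (1/2, 1/2):
H = -1/2 × log_2(1/2) -1/2 × log_2(1/2)
H = 1.0000 bits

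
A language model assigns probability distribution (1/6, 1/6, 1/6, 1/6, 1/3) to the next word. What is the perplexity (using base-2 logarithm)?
4.7622

Perplexity is 2^H (or exp(H) for natural log).

First, H = -Σ p log p = 2.2516 bits
Perplexity = 2^2.2516 = 4.7622

Interpretation: The model's uncertainty is equivalent to choosing uniformly among 4.8 options.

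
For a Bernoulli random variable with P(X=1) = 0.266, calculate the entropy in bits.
0.8357 bits

The binary entropy function is:
H(p) = -p log(p) - (1-p) log(1-p)

H(0.266) = -0.266 × log_2(0.266) - 0.734 × log_2(0.734)
H(0.266) = 0.8357 bits

Note: Binary entropy is maximized at p=0.5 (H=1 bit) and minimized at p=0 or p=1 (H=0).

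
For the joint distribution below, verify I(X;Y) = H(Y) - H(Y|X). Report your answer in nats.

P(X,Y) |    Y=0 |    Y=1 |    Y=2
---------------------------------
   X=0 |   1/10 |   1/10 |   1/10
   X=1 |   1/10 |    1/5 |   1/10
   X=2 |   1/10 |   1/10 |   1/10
I(X;Y) = 0.0138 nats

Mutual information has multiple equivalent forms:
- I(X;Y) = H(X) - H(X|Y)
- I(X;Y) = H(Y) - H(Y|X)
- I(X;Y) = H(X) + H(Y) - H(X,Y)

Computing all quantities:
H(X) = 1.0889, H(Y) = 1.0889, H(X,Y) = 2.1640
H(X|Y) = 1.0751, H(Y|X) = 1.0751

Verification:
H(X) - H(X|Y) = 1.0889 - 1.0751 = 0.0138
H(Y) - H(Y|X) = 1.0889 - 1.0751 = 0.0138
H(X) + H(Y) - H(X,Y) = 1.0889 + 1.0889 - 2.1640 = 0.0138

All forms give I(X;Y) = 0.0138 nats. ✓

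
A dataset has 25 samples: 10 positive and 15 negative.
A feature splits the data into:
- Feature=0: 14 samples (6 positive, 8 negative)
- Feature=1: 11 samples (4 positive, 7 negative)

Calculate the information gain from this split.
0.0031 bits

Information Gain = H(Y) - H(Y|Feature)

Before split:
P(positive) = 10/25 = 0.4000
H(Y) = 0.9710 bits

After split:
Feature=0: H = 0.9852 bits (weight = 14/25)
Feature=1: H = 0.9457 bits (weight = 11/25)
H(Y|Feature) = (14/25)×0.9852 + (11/25)×0.9457 = 0.9678 bits

Information Gain = 0.9710 - 0.9678 = 0.0031 bits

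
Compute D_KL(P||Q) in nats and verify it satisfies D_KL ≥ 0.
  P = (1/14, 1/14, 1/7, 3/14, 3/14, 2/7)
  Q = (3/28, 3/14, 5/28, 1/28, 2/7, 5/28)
0.3173 nats

KL divergence satisfies the Gibbs inequality: D_KL(P||Q) ≥ 0 for all distributions P, Q.

D_KL(P||Q) = Σ p(x) log(p(x)/q(x))
Term by term:
  x=0: 1/14 × log_e[(1/14)/(3/28)] = -0.0290
  x=1: 1/14 × log_e[(1/14)/(3/14)] = -0.0785
  x=2: 1/7 × log_e[(1/7)/(5/28)] = -0.0319
  x=3: 3/14 × log_e[(3/14)/(1/28)] = 0.3839
  x=4: 3/14 × log_e[(3/14)/(2/7)] = -0.0616
  x=5: 2/7 × log_e[(2/7)/(5/28)] = 0.1343
D_KL(P||Q) = 0.3173 nats

D_KL(P||Q) = 0.3173 ≥ 0 ✓

This non-negativity is a fundamental property: relative entropy cannot be negative because it measures how different Q is from P.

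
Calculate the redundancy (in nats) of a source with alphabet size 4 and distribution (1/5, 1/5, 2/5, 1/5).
0.0541 nats

Redundancy measures how far a source is from maximum entropy:
R = H_max - H(X)

Maximum entropy for 4 symbols: H_max = log_e(4) = 1.3863 nats
Actual entropy: H(X) = 1.3322 nats
Redundancy: R = 1.3863 - 1.3322 = 0.0541 nats

This redundancy represents potential for compression: the source could be compressed by 0.0541 nats per symbol.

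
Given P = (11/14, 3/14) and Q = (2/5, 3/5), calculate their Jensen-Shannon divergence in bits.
0.1147 bits

Jensen-Shannon divergence is:
JSD(P||Q) = 0.5 × D_KL(P||M) + 0.5 × D_KL(Q||M)
where M = 0.5 × (P + Q) is the mixture distribution.

M = 0.5 × (11/14, 3/14) + 0.5 × (2/5, 3/5) = (0.592857, 0.407143)

D_KL(P||M) = 0.1208 bits
D_KL(Q||M) = 0.1086 bits

JSD(P||Q) = 0.5 × 0.1208 + 0.5 × 0.1086 = 0.1147 bits

Unlike KL divergence, JSD is symmetric and bounded: 0 ≤ JSD ≤ log(2).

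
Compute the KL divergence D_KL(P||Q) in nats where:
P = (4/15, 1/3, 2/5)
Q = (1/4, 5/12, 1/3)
0.0158 nats

KL divergence: D_KL(P||Q) = Σ p(x) log(p(x)/q(x))

Computing term by term:
  x=0: 4/15 × log_e[(4/15)/(1/4)] = 4/15 × 0.0645 = 0.0172
  x=1: 1/3 × log_e[(1/3)/(5/12)] = 1/3 × -0.2231 = -0.0744
  x=2: 2/5 × log_e[(2/5)/(1/3)] = 2/5 × 0.1823 = 0.0729

D_KL(P||Q) = 0.0158 nats

Note: KL divergence is always non-negative and equals 0 iff P = Q.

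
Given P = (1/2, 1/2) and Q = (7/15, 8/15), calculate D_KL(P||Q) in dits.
0.0010 dits

KL divergence: D_KL(P||Q) = Σ p(x) log(p(x)/q(x))

Computing term by term:
  x=0: 1/2 × log_10[(1/2)/(7/15)] = 1/2 × 0.0300 = 0.0150
  x=1: 1/2 × log_10[(1/2)/(8/15)] = 1/2 × -0.0280 = -0.0140

D_KL(P||Q) = 0.0010 dits

Note: KL divergence is always non-negative and equals 0 iff P = Q.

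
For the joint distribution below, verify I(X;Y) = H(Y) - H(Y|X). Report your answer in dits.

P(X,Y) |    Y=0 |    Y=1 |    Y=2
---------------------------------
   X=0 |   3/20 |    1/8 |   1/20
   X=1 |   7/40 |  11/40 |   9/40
I(X;Y) = 0.0119 dits

Mutual information has multiple equivalent forms:
- I(X;Y) = H(X) - H(X|Y)
- I(X;Y) = H(Y) - H(Y|X)
- I(X;Y) = H(X) + H(Y) - H(X,Y)

Computing all quantities:
H(X) = 0.2739, H(Y) = 0.4720, H(X,Y) = 0.7339
H(X|Y) = 0.2619, H(Y|X) = 0.4601

Verification:
H(X) - H(X|Y) = 0.2739 - 0.2619 = 0.0119
H(Y) - H(Y|X) = 0.4720 - 0.4601 = 0.0119
H(X) + H(Y) - H(X,Y) = 0.2739 + 0.4720 - 0.7339 = 0.0119

All forms give I(X;Y) = 0.0119 dits. ✓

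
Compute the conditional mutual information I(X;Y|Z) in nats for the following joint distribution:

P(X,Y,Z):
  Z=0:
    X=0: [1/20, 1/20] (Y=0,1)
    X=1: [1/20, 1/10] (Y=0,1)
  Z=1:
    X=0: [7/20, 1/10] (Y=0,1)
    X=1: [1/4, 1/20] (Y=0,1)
0.0052 nats

Conditional mutual information: I(X;Y|Z) = H(X|Z) + H(Y|Z) - H(X,Y|Z)

H(Z) = 0.5623
H(X,Z) = 1.2353 → H(X|Z) = 0.6730
H(Y,Z) = 1.1059 → H(Y|Z) = 0.5436
H(X,Y,Z) = 1.7737 → H(X,Y|Z) = 1.2113

I(X;Y|Z) = 0.6730 + 0.5436 - 1.2113 = 0.0052 nats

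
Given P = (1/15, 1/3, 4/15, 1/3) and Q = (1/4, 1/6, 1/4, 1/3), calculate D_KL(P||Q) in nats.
0.1601 nats

KL divergence: D_KL(P||Q) = Σ p(x) log(p(x)/q(x))

Computing term by term:
  x=0: 1/15 × log_e[(1/15)/(1/4)] = 1/15 × -1.3218 = -0.0881
  x=1: 1/3 × log_e[(1/3)/(1/6)] = 1/3 × 0.6931 = 0.2310
  x=2: 4/15 × log_e[(4/15)/(1/4)] = 4/15 × 0.0645 = 0.0172
  x=3: 1/3 × log_e[(1/3)/(1/3)] = 1/3 × 0.0000 = 0.0000

D_KL(P||Q) = 0.1601 nats

Note: KL divergence is always non-negative and equals 0 iff P = Q.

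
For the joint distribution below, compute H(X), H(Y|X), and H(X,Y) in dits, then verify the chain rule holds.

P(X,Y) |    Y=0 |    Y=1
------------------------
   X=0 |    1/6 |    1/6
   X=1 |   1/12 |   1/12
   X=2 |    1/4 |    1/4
H(X,Y) = 0.7403, H(X) = 0.4392, H(Y|X) = 0.3010 (all in dits)

Chain rule: H(X,Y) = H(X) + H(Y|X)

Left side — joint entropy directly:
H(X,Y) = -Σ p(x,y) log p(x,y) = 0.7403 dits

Right side — compute H(Y|X) from the conditional distributions:
P(X) = (1/3, 1/6, 1/2), so H(X) = 0.4392 dits
H(Y|X) = Σ_x P(X=x) · H(Y|X=x):
  P(Y|X=0) = (1/2, 1/2), H(Y|X=0) = 0.3010, weight P(X=0) = 1/3
  P(Y|X=1) = (1/2, 1/2), H(Y|X=1) = 0.3010, weight P(X=1) = 1/6
  P(Y|X=2) = (1/2, 1/2), H(Y|X=2) = 0.3010, weight P(X=2) = 1/2
H(Y|X) = 0.3010 dits

H(X) + H(Y|X) = 0.4392 + 0.3010 = 0.7403 dits

Both sides equal 0.7403 dits. ✓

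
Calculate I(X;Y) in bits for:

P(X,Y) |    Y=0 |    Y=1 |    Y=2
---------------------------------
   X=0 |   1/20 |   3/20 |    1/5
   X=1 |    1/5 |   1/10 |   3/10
0.0623 bits

Mutual information: I(X;Y) = H(X) + H(Y) - H(X,Y)

Marginals:
P(X) = (2/5, 3/5), H(X) = 0.9710 bits
P(Y) = (1/4, 1/4, 1/2), H(Y) = 1.5000 bits

Joint entropy: H(X,Y) = 2.4087 bits

I(X;Y) = 0.9710 + 1.5000 - 2.4087 = 0.0623 bits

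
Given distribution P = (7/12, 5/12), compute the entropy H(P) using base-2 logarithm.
0.9799 bits

Shannon entropy is H(X) = -Σ p(x) log p(x).

For P = (7/12, 5/12):
H = -7/12 × log_2(7/12) -5/12 × log_2(5/12)
H = 0.9799 bits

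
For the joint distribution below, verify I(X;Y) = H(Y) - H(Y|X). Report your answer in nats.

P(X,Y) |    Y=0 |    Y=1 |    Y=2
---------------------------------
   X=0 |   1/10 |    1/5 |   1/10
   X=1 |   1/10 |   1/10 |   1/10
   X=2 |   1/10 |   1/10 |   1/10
I(X;Y) = 0.0138 nats

Mutual information has multiple equivalent forms:
- I(X;Y) = H(X) - H(X|Y)
- I(X;Y) = H(Y) - H(Y|X)
- I(X;Y) = H(X) + H(Y) - H(X,Y)

Computing all quantities:
H(X) = 1.0889, H(Y) = 1.0889, H(X,Y) = 2.1640
H(X|Y) = 1.0751, H(Y|X) = 1.0751

Verification:
H(X) - H(X|Y) = 1.0889 - 1.0751 = 0.0138
H(Y) - H(Y|X) = 1.0889 - 1.0751 = 0.0138
H(X) + H(Y) - H(X,Y) = 1.0889 + 1.0889 - 2.1640 = 0.0138

All forms give I(X;Y) = 0.0138 nats. ✓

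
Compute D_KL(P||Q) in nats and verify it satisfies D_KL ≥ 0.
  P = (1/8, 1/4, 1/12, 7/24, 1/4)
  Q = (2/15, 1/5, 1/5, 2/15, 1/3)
0.1311 nats

KL divergence satisfies the Gibbs inequality: D_KL(P||Q) ≥ 0 for all distributions P, Q.

D_KL(P||Q) = Σ p(x) log(p(x)/q(x))
Term by term:
  x=0: 1/8 × log_e[(1/8)/(2/15)] = -0.0081
  x=1: 1/4 × log_e[(1/4)/(1/5)] = 0.0558
  x=2: 1/12 × log_e[(1/12)/(1/5)] = -0.0730
  x=3: 7/24 × log_e[(7/24)/(2/15)] = 0.2283
  x=4: 1/4 × log_e[(1/4)/(1/3)] = -0.0719
D_KL(P||Q) = 0.1311 nats

D_KL(P||Q) = 0.1311 ≥ 0 ✓

This non-negativity is a fundamental property: relative entropy cannot be negative because it measures how different Q is from P.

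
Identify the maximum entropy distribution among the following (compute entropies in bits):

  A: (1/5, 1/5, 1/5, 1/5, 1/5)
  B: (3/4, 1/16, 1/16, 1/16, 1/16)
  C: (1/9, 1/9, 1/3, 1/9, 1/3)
A

For a discrete distribution over n outcomes, entropy is maximized by the uniform distribution.

Computing entropies:
H(A) = 2.3219 bits
H(B) = 1.3113 bits
H(C) = 2.1133 bits

The uniform distribution (where all probabilities equal 1/5) achieves the maximum entropy of log_2(5) = 2.3219 bits.

Distribution A has the highest entropy.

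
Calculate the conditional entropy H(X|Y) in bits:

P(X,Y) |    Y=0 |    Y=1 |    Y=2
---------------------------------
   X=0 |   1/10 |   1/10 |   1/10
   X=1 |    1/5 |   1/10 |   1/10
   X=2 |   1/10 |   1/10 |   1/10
1.5510 bits

Using the chain rule: H(X|Y) = H(X,Y) - H(Y)

First, compute H(X,Y) = 3.1219 bits

Marginal P(Y) = (2/5, 3/10, 3/10)
H(Y) = 1.5710 bits

H(X|Y) = H(X,Y) - H(Y) = 3.1219 - 1.5710 = 1.5510 bits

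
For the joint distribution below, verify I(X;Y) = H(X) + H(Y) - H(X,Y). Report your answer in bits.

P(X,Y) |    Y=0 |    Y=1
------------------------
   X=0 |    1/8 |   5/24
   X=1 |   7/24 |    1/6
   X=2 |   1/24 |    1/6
I(X;Y) = 0.0930 bits

Mutual information has multiple equivalent forms:
- I(X;Y) = H(X) - H(X|Y)
- I(X;Y) = H(Y) - H(Y|X)
- I(X;Y) = H(X) + H(Y) - H(X,Y)

Computing all quantities:
H(X) = 1.5157, H(Y) = 0.9950, H(X,Y) = 2.4176
H(X|Y) = 1.4226, H(Y|X) = 0.9020

Verification:
H(X) - H(X|Y) = 1.5157 - 1.4226 = 0.0930
H(Y) - H(Y|X) = 0.9950 - 0.9020 = 0.0930
H(X) + H(Y) - H(X,Y) = 1.5157 + 0.9950 - 2.4176 = 0.0930

All forms give I(X;Y) = 0.0930 bits. ✓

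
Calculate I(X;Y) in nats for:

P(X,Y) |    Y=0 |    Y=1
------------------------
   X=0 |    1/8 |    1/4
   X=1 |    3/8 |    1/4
0.0338 nats

Mutual information: I(X;Y) = H(X) + H(Y) - H(X,Y)

Marginals:
P(X) = (3/8, 5/8), H(X) = 0.6616 nats
P(Y) = (1/2, 1/2), H(Y) = 0.6931 nats

Joint entropy: H(X,Y) = 1.3209 nats

I(X;Y) = 0.6616 + 0.6931 - 1.3209 = 0.0338 nats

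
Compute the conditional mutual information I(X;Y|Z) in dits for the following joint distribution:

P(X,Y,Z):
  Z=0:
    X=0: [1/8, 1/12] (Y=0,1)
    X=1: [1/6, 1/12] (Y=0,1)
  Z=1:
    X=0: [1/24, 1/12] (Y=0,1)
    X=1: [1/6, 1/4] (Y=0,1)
0.0009 dits

Conditional mutual information: I(X;Y|Z) = H(X|Z) + H(Y|Z) - H(X,Y|Z)

H(Z) = 0.2995
H(X,Z) = 0.5637 → H(X|Z) = 0.2642
H(Y,Z) = 0.5867 → H(Y|Z) = 0.2872
H(X,Y,Z) = 0.8501 → H(X,Y|Z) = 0.5506

I(X;Y|Z) = 0.2642 + 0.2872 - 0.5506 = 0.0009 dits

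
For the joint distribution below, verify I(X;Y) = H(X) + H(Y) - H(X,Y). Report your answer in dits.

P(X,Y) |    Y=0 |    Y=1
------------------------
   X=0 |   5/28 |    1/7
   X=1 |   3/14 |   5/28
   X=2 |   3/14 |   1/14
I(X;Y) = 0.0078 dits

Mutual information has multiple equivalent forms:
- I(X;Y) = H(X) - H(X|Y)
- I(X;Y) = H(Y) - H(Y|X)
- I(X;Y) = H(X) + H(Y) - H(X,Y)

Computing all quantities:
H(X) = 0.4733, H(Y) = 0.2910, H(X,Y) = 0.7565
H(X|Y) = 0.4655, H(Y|X) = 0.2832

Verification:
H(X) - H(X|Y) = 0.4733 - 0.4655 = 0.0078
H(Y) - H(Y|X) = 0.2910 - 0.2832 = 0.0078
H(X) + H(Y) - H(X,Y) = 0.4733 + 0.2910 - 0.7565 = 0.0078

All forms give I(X;Y) = 0.0078 dits. ✓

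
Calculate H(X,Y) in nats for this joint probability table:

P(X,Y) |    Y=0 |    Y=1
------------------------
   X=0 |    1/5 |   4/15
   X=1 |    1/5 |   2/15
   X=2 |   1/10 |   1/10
1.7254 nats

Joint entropy is H(X,Y) = -Σ_{x,y} p(x,y) log p(x,y).

Summing over all non-zero entries:
H(X,Y) = -[1/5·log_e(1/5) + 4/15·log_e(4/15) + 1/5·log_e(1/5) + 2/15·log_e(2/15) + 1/10·log_e(1/10) + 1/10·log_e(1/10)]
H(X,Y) = 1.7254 nats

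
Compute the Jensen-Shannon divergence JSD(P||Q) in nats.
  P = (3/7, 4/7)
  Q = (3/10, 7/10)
0.0090 nats

Jensen-Shannon divergence is:
JSD(P||Q) = 0.5 × D_KL(P||M) + 0.5 × D_KL(Q||M)
where M = 0.5 × (P + Q) is the mixture distribution.

M = 0.5 × (3/7, 4/7) + 0.5 × (3/10, 7/10) = (0.364286, 0.635714)

D_KL(P||M) = 0.0087 nats
D_KL(Q||M) = 0.0092 nats

JSD(P||Q) = 0.5 × 0.0087 + 0.5 × 0.0092 = 0.0090 nats

Unlike KL divergence, JSD is symmetric and bounded: 0 ≤ JSD ≤ log(2).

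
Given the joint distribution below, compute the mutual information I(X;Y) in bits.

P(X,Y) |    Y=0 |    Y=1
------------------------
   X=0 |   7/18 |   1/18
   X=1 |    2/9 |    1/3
0.1831 bits

Mutual information: I(X;Y) = H(X) + H(Y) - H(X,Y)

Marginals:
P(X) = (4/9, 5/9), H(X) = 0.9911 bits
P(Y) = (11/18, 7/18), H(Y) = 0.9641 bits

Joint entropy: H(X,Y) = 1.7721 bits

I(X;Y) = 0.9911 + 0.9641 - 1.7721 = 0.1831 bits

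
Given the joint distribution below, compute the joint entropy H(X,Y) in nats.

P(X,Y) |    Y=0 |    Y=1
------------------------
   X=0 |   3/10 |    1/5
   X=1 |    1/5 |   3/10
1.3662 nats

Joint entropy is H(X,Y) = -Σ_{x,y} p(x,y) log p(x,y).

Summing over all non-zero entries:
H(X,Y) = -[3/10·log_e(3/10) + 1/5·log_e(1/5) + 1/5·log_e(1/5) + 3/10·log_e(3/10)]
H(X,Y) = 1.3662 nats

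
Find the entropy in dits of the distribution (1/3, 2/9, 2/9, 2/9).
0.5945 dits

Shannon entropy is H(X) = -Σ p(x) log p(x).

For P = (1/3, 2/9, 2/9, 2/9):
H = -1/3 × log_10(1/3) -2/9 × log_10(2/9) -2/9 × log_10(2/9) -2/9 × log_10(2/9)
H = 0.5945 dits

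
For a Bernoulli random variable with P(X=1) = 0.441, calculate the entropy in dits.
0.2980 dits

The binary entropy function is:
H(p) = -p log(p) - (1-p) log(1-p)

H(0.441) = -0.441 × log_10(0.441) - 0.559 × log_10(0.559)
H(0.441) = 0.2980 dits

Note: Binary entropy is maximized at p=0.5 (H=1 bit) and minimized at p=0 or p=1 (H=0).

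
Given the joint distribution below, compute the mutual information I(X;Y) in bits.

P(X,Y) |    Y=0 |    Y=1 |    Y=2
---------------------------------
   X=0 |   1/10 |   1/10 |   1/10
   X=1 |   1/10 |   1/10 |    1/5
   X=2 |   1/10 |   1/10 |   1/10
0.0200 bits

Mutual information: I(X;Y) = H(X) + H(Y) - H(X,Y)

Marginals:
P(X) = (3/10, 2/5, 3/10), H(X) = 1.5710 bits
P(Y) = (3/10, 3/10, 2/5), H(Y) = 1.5710 bits

Joint entropy: H(X,Y) = 3.1219 bits

I(X;Y) = 1.5710 + 1.5710 - 3.1219 = 0.0200 bits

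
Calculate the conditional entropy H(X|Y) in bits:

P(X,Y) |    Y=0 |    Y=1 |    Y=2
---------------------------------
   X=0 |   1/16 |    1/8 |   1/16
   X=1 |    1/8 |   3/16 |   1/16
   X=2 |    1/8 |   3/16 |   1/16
1.5534 bits

Using the chain rule: H(X|Y) = H(X,Y) - H(Y)

First, compute H(X,Y) = 3.0306 bits

Marginal P(Y) = (5/16, 1/2, 3/16)
H(Y) = 1.4772 bits

H(X|Y) = H(X,Y) - H(Y) = 3.0306 - 1.4772 = 1.5534 bits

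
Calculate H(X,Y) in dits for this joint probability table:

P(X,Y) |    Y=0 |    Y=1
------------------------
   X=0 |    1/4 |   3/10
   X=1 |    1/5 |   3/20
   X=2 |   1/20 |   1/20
0.7009 dits

Joint entropy is H(X,Y) = -Σ_{x,y} p(x,y) log p(x,y).

Summing over all non-zero entries:
H(X,Y) = -[1/4·log_10(1/4) + 3/10·log_10(3/10) + 1/5·log_10(1/5) + 3/20·log_10(3/20) + 1/20·log_10(1/20) + 1/20·log_10(1/20)]
H(X,Y) = 0.7009 dits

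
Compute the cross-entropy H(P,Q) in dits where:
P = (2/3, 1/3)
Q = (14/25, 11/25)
0.2867 dits

Cross-entropy: H(P,Q) = -Σ p(x) log q(x)

Alternatively: H(P,Q) = H(P) + D_KL(P||Q)
H(P) = 0.2764 dits
D_KL(P||Q) = 0.0103 dits

H(P,Q) = 0.2764 + 0.0103 = 0.2867 dits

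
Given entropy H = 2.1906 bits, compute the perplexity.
4.5650

Perplexity is 2^H (or exp(H) for natural log).

H = 2.1906 bits
Perplexity = 2^2.1906 = 4.5650

Interpretation: The model's uncertainty is equivalent to choosing uniformly among 4.6 options.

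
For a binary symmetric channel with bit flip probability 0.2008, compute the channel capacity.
0.2765 bits

For a binary symmetric channel (BSC) with error probability p:
Capacity C = 1 - H(p) bits per symbol

where H(p) = -p log₂(p) - (1-p) log₂(1-p) is the binary entropy function.

H(0.2008) = 0.7235 bits
C = 1 - 0.7235 = 0.2765 bits per symbol

This means we can reliably transmit up to 0.2765 bits of information per channel use.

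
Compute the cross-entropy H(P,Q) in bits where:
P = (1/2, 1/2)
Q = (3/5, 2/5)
1.0294 bits

Cross-entropy: H(P,Q) = -Σ p(x) log q(x)

Alternatively: H(P,Q) = H(P) + D_KL(P||Q)
H(P) = 1.0000 bits
D_KL(P||Q) = 0.0294 bits

H(P,Q) = 1.0000 + 0.0294 = 1.0294 bits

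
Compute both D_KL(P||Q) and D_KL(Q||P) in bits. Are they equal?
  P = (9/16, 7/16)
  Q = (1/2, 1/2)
D_KL(P||Q) = 0.0113, D_KL(Q||P) = 0.0114

KL divergence is not symmetric: D_KL(P||Q) ≠ D_KL(Q||P) in general.

D_KL(P||Q) = 0.0113 bits
D_KL(Q||P) = 0.0114 bits

No, they are not equal!

This asymmetry is why KL divergence is not a true distance metric.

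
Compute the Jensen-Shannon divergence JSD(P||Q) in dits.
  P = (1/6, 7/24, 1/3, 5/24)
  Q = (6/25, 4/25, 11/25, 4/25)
0.0080 dits

Jensen-Shannon divergence is:
JSD(P||Q) = 0.5 × D_KL(P||M) + 0.5 × D_KL(Q||M)
where M = 0.5 × (P + Q) is the mixture distribution.

M = 0.5 × (1/6, 7/24, 1/3, 5/24) + 0.5 × (6/25, 4/25, 11/25, 4/25) = (0.203333, 0.225833, 0.386667, 0.184167)

D_KL(P||M) = 0.0077 dits
D_KL(Q||M) = 0.0083 dits

JSD(P||Q) = 0.5 × 0.0077 + 0.5 × 0.0083 = 0.0080 dits

Unlike KL divergence, JSD is symmetric and bounded: 0 ≤ JSD ≤ log(2).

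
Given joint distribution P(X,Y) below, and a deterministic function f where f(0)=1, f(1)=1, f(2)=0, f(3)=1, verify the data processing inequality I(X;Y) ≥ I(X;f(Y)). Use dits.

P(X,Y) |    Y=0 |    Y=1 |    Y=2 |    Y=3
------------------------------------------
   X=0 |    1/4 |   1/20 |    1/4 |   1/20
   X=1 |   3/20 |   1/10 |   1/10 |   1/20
I(X;Y) = 0.0149, I(X;f(Y)) = 0.0065, inequality holds: 0.0149 ≥ 0.0065

Data Processing Inequality: For any Markov chain X → Y → Z, we have I(X;Y) ≥ I(X;Z).

Here Z = f(Y) is a deterministic function of Y, forming X → Y → Z.

Original I(X;Y) = 0.0149 dits

After applying f:
P(X,Z) where Z=f(Y):
- P(X,Z=0) = P(X,Y=2)
- P(X,Z=1) = P(X,Y=0) + P(X,Y=1) + P(X,Y=3)

I(X;Z) = I(X;f(Y)) = 0.0065 dits

Verification: 0.0149 ≥ 0.0065 ✓

Information cannot be created by processing; the function f can only lose information about X.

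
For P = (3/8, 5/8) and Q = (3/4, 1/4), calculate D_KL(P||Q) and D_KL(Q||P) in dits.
D_KL(P||Q) = 0.1358, D_KL(Q||P) = 0.1263

KL divergence is not symmetric: D_KL(P||Q) ≠ D_KL(Q||P) in general.

D_KL(P||Q) = 0.1358 dits
D_KL(Q||P) = 0.1263 dits

No, they are not equal!

This asymmetry is why KL divergence is not a true distance metric.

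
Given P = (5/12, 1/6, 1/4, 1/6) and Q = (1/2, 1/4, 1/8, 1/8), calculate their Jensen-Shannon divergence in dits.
0.0079 dits

Jensen-Shannon divergence is:
JSD(P||Q) = 0.5 × D_KL(P||M) + 0.5 × D_KL(Q||M)
where M = 0.5 × (P + Q) is the mixture distribution.

M = 0.5 × (5/12, 1/6, 1/4, 1/6) + 0.5 × (1/2, 1/4, 1/8, 1/8) = (11/24, 5/24, 3/16, 0.145833)

D_KL(P||M) = 0.0075 dits
D_KL(Q||M) = 0.0083 dits

JSD(P||Q) = 0.5 × 0.0075 + 0.5 × 0.0083 = 0.0079 dits

Unlike KL divergence, JSD is symmetric and bounded: 0 ≤ JSD ≤ log(2).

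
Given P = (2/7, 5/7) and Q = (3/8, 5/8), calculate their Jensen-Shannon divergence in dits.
0.0020 dits

Jensen-Shannon divergence is:
JSD(P||Q) = 0.5 × D_KL(P||M) + 0.5 × D_KL(Q||M)
where M = 0.5 × (P + Q) is the mixture distribution.

M = 0.5 × (2/7, 5/7) + 0.5 × (3/8, 5/8) = (0.330357, 0.669643)

D_KL(P||M) = 0.0020 dits
D_KL(Q||M) = 0.0019 dits

JSD(P||Q) = 0.5 × 0.0020 + 0.5 × 0.0019 = 0.0020 dits

Unlike KL divergence, JSD is symmetric and bounded: 0 ≤ JSD ≤ log(2).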